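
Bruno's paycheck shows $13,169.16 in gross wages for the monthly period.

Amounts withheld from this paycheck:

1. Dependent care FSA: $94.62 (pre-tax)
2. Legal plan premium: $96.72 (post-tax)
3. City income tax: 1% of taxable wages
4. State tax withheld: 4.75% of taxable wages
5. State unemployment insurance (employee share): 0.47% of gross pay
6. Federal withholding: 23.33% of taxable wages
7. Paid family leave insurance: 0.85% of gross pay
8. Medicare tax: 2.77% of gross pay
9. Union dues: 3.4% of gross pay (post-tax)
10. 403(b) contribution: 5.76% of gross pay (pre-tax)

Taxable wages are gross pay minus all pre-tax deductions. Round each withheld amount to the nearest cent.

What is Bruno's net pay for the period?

$7,651.41

403(b) contribution: $13,169.16 × 0.0576 = $758.54
Dependent care FSA: $94.62
Pre-tax total = $758.54 + $94.62 = $853.16
Taxable wages = $13,169.16 − $853.16 = $12,316.00
Federal withholding: $12,316.00 × 0.2333 = $2,873.32
State tax withheld: $12,316.00 × 0.0475 = $585.01
City income tax: $12,316.00 × 0.01 = $123.16
State unemployment insurance (employee share): $13,169.16 × 0.0047 = $61.90
Medicare tax: $13,169.16 × 0.0277 = $364.79
Paid family leave insurance: $13,169.16 × 0.0085 = $111.94
Legal plan premium: $96.72
Union dues: $13,169.16 × 0.034 = $447.75
Total deductions = $758.54 + $94.62 + $2,873.32 + $585.01 + $123.16 + $61.90 + $364.79 + $111.94 + $96.72 + $447.75 = $5,517.75
Net pay = $13,169.16 − $5,517.75 = $7,651.41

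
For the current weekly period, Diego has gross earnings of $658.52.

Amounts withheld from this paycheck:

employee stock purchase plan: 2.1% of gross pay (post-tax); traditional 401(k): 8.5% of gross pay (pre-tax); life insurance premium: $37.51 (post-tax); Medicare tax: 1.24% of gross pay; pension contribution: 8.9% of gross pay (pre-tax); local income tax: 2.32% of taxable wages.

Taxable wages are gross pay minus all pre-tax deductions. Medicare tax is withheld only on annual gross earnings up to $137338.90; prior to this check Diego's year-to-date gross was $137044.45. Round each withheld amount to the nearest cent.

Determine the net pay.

$476.33

Pension contribution: $658.52 × 0.089 = $58.61
Traditional 401(k): $658.52 × 0.085 = $55.97
Pre-tax total = $58.61 + $55.97 = $114.58
Taxable wages = $658.52 − $114.58 = $543.94
Local income tax: $543.94 × 0.0232 = $12.62
Medicare tax: only $137338.90 − $137044.45 = $294.45 of this check is subject → $294.45 × 0.0124 = $3.65
Life insurance premium: $37.51
Employee stock purchase plan: $658.52 × 0.021 = $13.83
Total deductions = $58.61 + $55.97 + $12.62 + $3.65 + $37.51 + $13.83 = $182.19
Net pay = $658.52 − $182.19 = $476.33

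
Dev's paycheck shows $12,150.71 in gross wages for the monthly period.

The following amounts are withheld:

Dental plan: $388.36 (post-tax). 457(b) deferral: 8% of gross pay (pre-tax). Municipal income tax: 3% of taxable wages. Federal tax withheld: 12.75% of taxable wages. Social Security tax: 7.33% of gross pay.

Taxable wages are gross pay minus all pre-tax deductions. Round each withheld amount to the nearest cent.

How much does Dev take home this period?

457(b) deferral: $12,150.71 × 0.08 = $972.06
Taxable wages = $12,150.71 − $972.06 = $11,178.65
Municipal income tax: $11,178.65 × 0.03 = $335.36
Federal tax withheld: $11,178.65 × 0.1275 = $1,425.28
Social Security tax: $12,150.71 × 0.0733 = $890.65
Dental plan: $388.36
Total deductions = $972.06 + $335.36 + $1,425.28 + $890.65 + $388.36 = $4,011.71
Net pay = $12,150.71 − $4,011.71 = $8,139.00

$8,139.00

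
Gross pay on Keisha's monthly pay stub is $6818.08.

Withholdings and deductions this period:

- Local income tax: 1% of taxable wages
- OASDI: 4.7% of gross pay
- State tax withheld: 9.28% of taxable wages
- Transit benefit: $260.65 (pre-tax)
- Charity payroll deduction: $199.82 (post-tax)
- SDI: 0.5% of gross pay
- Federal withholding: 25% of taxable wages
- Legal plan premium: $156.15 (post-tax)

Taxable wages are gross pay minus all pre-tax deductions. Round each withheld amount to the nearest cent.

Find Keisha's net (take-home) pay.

$3533.46

Transit benefit: $260.65
Taxable wages = $6818.08 − $260.65 = $6557.43
State tax withheld: $6557.43 × 0.0928 = $608.53
Federal withholding: $6557.43 × 0.25 = $1639.36
Local income tax: $6557.43 × 0.01 = $65.57
SDI: $6818.08 × 0.005 = $34.09
OASDI: $6818.08 × 0.047 = $320.45
Legal plan premium: $156.15
Charity payroll deduction: $199.82
Total deductions = $260.65 + $608.53 + $1639.36 + $65.57 + $34.09 + $320.45 + $156.15 + $199.82 = $3284.62
Net pay = $6818.08 − $3284.62 = $3533.46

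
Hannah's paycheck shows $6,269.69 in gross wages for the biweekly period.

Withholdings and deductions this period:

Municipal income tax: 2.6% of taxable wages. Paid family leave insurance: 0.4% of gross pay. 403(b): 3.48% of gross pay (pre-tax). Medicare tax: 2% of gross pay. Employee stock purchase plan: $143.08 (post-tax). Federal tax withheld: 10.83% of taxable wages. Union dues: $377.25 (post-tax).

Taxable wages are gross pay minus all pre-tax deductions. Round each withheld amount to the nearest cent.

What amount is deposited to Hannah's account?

$4,567.98

403(b): $6,269.69 × 0.0348 = $218.19
Taxable wages = $6,269.69 − $218.19 = $6,051.50
Municipal income tax: $6,051.50 × 0.026 = $157.34
Federal tax withheld: $6,051.50 × 0.1083 = $655.38
Paid family leave insurance: $6,269.69 × 0.004 = $25.08
Medicare tax: $6,269.69 × 0.02 = $125.39
Union dues: $377.25
Employee stock purchase plan: $143.08
Total deductions = $218.19 + $157.34 + $655.38 + $25.08 + $125.39 + $377.25 + $143.08 = $1,701.71
Net pay = $6,269.69 − $1,701.71 = $4,567.98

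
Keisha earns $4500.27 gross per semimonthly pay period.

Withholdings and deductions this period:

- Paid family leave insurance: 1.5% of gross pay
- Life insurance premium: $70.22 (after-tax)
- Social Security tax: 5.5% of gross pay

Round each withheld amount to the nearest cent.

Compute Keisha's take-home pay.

Paid family leave insurance: $4500.27 × 0.015 = $67.50
Social Security tax: $4500.27 × 0.055 = $247.51
Life insurance premium: $70.22
Total deductions = $67.50 + $247.51 + $70.22 = $385.23
Net pay = $4500.27 − $385.23 = $4115.04

$4115.04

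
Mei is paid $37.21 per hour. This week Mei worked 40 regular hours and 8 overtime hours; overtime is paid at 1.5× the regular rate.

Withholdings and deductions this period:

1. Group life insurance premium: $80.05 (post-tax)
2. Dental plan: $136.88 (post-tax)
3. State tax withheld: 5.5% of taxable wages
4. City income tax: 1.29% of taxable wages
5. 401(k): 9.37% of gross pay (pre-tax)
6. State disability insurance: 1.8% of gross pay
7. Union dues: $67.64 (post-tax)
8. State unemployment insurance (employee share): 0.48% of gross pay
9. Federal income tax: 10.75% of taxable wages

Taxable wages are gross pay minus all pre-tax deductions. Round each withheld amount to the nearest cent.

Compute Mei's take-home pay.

$1117.35

Regular pay: 40 × $37.21 = $1488.40
Overtime pay: 8 × $37.21 × 1.5 = $446.52
Gross pay = $1488.40 + $446.52 = $1934.92
401(k): $1934.92 × 0.0937 = $181.30
Taxable wages = $1934.92 − $181.30 = $1753.62
Federal income tax: $1753.62 × 0.1075 = $188.51
State tax withheld: $1753.62 × 0.055 = $96.45
City income tax: $1753.62 × 0.0129 = $22.62
State unemployment insurance (employee share): $1934.92 × 0.0048 = $9.29
State disability insurance: $1934.92 × 0.018 = $34.83
Dental plan: $136.88
Group life insurance premium: $80.05
Union dues: $67.64
Total deductions = $181.30 + $188.51 + $96.45 + $22.62 + $9.29 + $34.83 + $136.88 + $80.05 + $67.64 = $817.57
Net pay = $1934.92 − $817.57 = $1117.35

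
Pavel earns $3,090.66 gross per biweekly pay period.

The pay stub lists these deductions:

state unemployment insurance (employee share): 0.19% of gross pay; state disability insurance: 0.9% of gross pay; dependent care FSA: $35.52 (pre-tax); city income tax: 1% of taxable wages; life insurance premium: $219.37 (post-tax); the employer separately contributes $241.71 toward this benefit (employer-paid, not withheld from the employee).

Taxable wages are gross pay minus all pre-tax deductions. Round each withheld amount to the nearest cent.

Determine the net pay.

Dependent care FSA: $35.52
Taxable wages = $3,090.66 − $35.52 = $3,055.14
City income tax: $3,055.14 × 0.01 = $30.55
State disability insurance: $3,090.66 × 0.009 = $27.82
State unemployment insurance (employee share): $3,090.66 × 0.0019 = $5.87
Life insurance premium: $219.37
(Employer's $241.71 toward life insurance premium is not withheld from the employee.)
Total deductions = $35.52 + $30.55 + $27.82 + $5.87 + $219.37 = $319.13
Net pay = $3,090.66 − $319.13 = $2,771.53

$2,771.53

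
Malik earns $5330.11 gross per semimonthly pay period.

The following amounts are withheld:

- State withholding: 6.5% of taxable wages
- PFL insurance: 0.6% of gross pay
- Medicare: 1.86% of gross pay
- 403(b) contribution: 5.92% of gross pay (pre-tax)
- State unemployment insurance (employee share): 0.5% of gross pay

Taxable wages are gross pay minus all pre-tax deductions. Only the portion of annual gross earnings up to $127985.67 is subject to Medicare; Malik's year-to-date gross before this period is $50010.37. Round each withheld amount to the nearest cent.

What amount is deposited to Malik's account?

$4530.85

403(b) contribution: $5330.11 × 0.0592 = $315.54
Taxable wages = $5330.11 − $315.54 = $5014.57
State withholding: $5014.57 × 0.065 = $325.95
State unemployment insurance (employee share): $5330.11 × 0.005 = $26.65
PFL insurance: $5330.11 × 0.006 = $31.98
Medicare: cap not yet reached, full $5330.11 is subject → $5330.11 × 0.0186 = $99.14
Total deductions = $315.54 + $325.95 + $26.65 + $31.98 + $99.14 = $799.26
Net pay = $5330.11 − $799.26 = $4530.85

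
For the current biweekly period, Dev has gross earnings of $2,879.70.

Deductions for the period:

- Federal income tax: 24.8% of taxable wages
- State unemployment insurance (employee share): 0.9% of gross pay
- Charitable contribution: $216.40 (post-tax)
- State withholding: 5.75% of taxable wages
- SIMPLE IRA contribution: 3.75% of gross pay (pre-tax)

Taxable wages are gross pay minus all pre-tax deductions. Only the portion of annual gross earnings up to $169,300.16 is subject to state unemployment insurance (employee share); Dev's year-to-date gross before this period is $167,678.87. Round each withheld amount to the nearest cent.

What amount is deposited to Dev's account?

SIMPLE IRA contribution: $2,879.70 × 0.0375 = $107.99
Taxable wages = $2,879.70 − $107.99 = $2,771.71
Federal income tax: $2,771.71 × 0.248 = $687.38
State withholding: $2,771.71 × 0.0575 = $159.37
State unemployment insurance (employee share): only $169,300.16 − $167,678.87 = $1,621.29 of this check is subject → $1,621.29 × 0.009 = $14.59
Charitable contribution: $216.40
Total deductions = $107.99 + $687.38 + $159.37 + $14.59 + $216.40 = $1,185.73
Net pay = $2,879.70 − $1,185.73 = $1,693.97

$1,693.97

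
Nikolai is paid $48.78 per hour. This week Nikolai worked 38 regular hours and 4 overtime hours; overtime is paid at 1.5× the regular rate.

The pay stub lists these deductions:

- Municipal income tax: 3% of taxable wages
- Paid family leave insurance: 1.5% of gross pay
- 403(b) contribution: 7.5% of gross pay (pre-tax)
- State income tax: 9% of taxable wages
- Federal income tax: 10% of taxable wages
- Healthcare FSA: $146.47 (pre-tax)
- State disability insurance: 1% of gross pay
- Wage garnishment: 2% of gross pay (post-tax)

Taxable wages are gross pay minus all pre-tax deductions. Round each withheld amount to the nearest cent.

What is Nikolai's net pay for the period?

$1,337.74

Regular pay: 38 × $48.78 = $1,853.64
Overtime pay: 4 × $48.78 × 1.5 = $292.68
Gross pay = $1,853.64 + $292.68 = $2,146.32
Healthcare FSA: $146.47
403(b) contribution: $2,146.32 × 0.075 = $160.97
Pre-tax total = $146.47 + $160.97 = $307.44
Taxable wages = $2,146.32 − $307.44 = $1,838.88
State income tax: $1,838.88 × 0.09 = $165.50
Federal income tax: $1,838.88 × 0.1 = $183.89
Municipal income tax: $1,838.88 × 0.03 = $55.17
Paid family leave insurance: $2,146.32 × 0.015 = $32.19
State disability insurance: $2,146.32 × 0.01 = $21.46
Wage garnishment: $2,146.32 × 0.02 = $42.93
Total deductions = $146.47 + $160.97 + $165.50 + $183.89 + $55.17 + $32.19 + $21.46 + $42.93 = $808.58
Net pay = $2,146.32 − $808.58 = $1,337.74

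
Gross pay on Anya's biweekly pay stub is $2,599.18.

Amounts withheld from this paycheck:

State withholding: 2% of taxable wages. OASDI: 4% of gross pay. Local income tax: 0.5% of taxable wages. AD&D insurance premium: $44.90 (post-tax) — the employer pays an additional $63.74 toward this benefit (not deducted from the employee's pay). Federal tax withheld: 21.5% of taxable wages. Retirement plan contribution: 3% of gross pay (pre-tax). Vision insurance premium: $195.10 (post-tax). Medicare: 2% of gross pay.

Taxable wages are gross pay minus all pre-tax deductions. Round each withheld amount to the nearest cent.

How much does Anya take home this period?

Retirement plan contribution: $2,599.18 × 0.03 = $77.98
Taxable wages = $2,599.18 − $77.98 = $2,521.20
State withholding: $2,521.20 × 0.02 = $50.42
Federal tax withheld: $2,521.20 × 0.215 = $542.06
Local income tax: $2,521.20 × 0.005 = $12.61
OASDI: $2,599.18 × 0.04 = $103.97
Medicare: $2,599.18 × 0.02 = $51.98
Vision insurance premium: $195.10
AD&D insurance premium: $44.90
(Employer's $63.74 toward AD&D insurance premium is not withheld from the employee.)
Total deductions = $77.98 + $50.42 + $542.06 + $12.61 + $103.97 + $51.98 + $195.10 + $44.90 = $1,079.02
Net pay = $2,599.18 − $1,079.02 = $1,520.16

$1,520.16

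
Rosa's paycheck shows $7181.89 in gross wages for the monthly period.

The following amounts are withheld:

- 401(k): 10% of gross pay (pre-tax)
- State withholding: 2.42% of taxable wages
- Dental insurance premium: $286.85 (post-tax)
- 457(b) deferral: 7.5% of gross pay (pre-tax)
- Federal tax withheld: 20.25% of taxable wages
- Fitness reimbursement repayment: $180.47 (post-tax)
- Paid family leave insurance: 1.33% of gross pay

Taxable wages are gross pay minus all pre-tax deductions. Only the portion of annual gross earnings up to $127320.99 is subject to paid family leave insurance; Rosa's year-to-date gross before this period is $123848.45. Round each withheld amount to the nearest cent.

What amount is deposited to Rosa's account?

$4068.35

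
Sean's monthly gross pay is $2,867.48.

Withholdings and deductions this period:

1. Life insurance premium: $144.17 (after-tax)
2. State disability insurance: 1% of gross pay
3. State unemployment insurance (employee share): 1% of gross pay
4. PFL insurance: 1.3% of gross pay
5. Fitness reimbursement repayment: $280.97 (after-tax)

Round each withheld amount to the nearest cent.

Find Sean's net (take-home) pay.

State unemployment insurance (employee share): $2,867.48 × 0.01 = $28.67
PFL insurance: $2,867.48 × 0.013 = $37.28
State disability insurance: $2,867.48 × 0.01 = $28.67
Fitness reimbursement repayment: $280.97
Life insurance premium: $144.17
Total deductions = $28.67 + $37.28 + $28.67 + $280.97 + $144.17 = $519.76
Net pay = $2,867.48 − $519.76 = $2,347.72

$2,347.72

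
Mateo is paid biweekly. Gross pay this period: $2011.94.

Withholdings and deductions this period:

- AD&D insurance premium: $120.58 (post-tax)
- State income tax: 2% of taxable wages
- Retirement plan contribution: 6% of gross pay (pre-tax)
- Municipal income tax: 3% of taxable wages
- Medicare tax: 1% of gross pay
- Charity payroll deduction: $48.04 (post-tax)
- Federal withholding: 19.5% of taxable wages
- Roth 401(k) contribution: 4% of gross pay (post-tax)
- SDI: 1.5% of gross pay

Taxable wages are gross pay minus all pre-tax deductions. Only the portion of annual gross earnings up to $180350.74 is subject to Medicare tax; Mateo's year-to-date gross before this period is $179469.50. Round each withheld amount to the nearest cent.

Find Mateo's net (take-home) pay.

Retirement plan contribution: $2011.94 × 0.06 = $120.72
Taxable wages = $2011.94 − $120.72 = $1891.22
Federal withholding: $1891.22 × 0.195 = $368.79
Municipal income tax: $1891.22 × 0.03 = $56.74
State income tax: $1891.22 × 0.02 = $37.82
Medicare tax: only $180350.74 − $179469.50 = $881.24 of this check is subject → $881.24 × 0.01 = $8.81
SDI: $2011.94 × 0.015 = $30.18
Charity payroll deduction: $48.04
Roth 401(k) contribution: $2011.94 × 0.04 = $80.48
AD&D insurance premium: $120.58
Total deductions = $120.72 + $368.79 + $56.74 + $37.82 + $8.81 + $30.18 + $48.04 + $80.48 + $120.58 = $872.16
Net pay = $2011.94 − $872.16 = $1139.78

$1139.78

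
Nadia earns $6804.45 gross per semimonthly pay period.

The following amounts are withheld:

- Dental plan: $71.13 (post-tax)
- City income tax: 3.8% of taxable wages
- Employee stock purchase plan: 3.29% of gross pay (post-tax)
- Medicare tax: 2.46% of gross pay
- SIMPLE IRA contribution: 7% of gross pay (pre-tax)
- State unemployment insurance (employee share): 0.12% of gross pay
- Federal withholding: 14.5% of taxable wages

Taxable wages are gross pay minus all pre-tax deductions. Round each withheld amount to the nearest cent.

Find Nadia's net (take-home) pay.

SIMPLE IRA contribution: $6804.45 × 0.07 = $476.31
Taxable wages = $6804.45 − $476.31 = $6328.14
Federal withholding: $6328.14 × 0.145 = $917.58
City income tax: $6328.14 × 0.038 = $240.47
State unemployment insurance (employee share): $6804.45 × 0.0012 = $8.17
Medicare tax: $6804.45 × 0.0246 = $167.39
Dental plan: $71.13
Employee stock purchase plan: $6804.45 × 0.0329 = $223.87
Total deductions = $476.31 + $917.58 + $240.47 + $8.17 + $167.39 + $71.13 + $223.87 = $2104.92
Net pay = $6804.45 − $2104.92 = $4699.53

$4699.53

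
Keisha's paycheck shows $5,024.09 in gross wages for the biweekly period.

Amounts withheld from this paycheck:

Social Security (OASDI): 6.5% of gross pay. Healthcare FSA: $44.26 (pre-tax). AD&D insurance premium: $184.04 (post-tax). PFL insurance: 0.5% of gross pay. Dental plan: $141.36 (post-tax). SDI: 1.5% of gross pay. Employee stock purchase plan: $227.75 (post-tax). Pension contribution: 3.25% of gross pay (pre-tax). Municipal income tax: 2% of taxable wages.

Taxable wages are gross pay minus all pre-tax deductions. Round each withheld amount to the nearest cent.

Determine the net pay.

$3,740.02

Pension contribution: $5,024.09 × 0.0325 = $163.28
Healthcare FSA: $44.26
Pre-tax total = $163.28 + $44.26 = $207.54
Taxable wages = $5,024.09 − $207.54 = $4,816.55
Municipal income tax: $4,816.55 × 0.02 = $96.33
PFL insurance: $5,024.09 × 0.005 = $25.12
SDI: $5,024.09 × 0.015 = $75.36
Social Security (OASDI): $5,024.09 × 0.065 = $326.57
Dental plan: $141.36
Employee stock purchase plan: $227.75
AD&D insurance premium: $184.04
Total deductions = $163.28 + $44.26 + $96.33 + $25.12 + $75.36 + $326.57 + $141.36 + $227.75 + $184.04 = $1,284.07
Net pay = $5,024.09 − $1,284.07 = $3,740.02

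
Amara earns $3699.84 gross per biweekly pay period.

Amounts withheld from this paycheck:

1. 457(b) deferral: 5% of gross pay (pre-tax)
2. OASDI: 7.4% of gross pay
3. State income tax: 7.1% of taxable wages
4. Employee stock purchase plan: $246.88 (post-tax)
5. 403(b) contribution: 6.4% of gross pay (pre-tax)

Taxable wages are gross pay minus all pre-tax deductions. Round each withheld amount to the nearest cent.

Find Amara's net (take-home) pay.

$2524.65

403(b) contribution: $3699.84 × 0.064 = $236.79
457(b) deferral: $3699.84 × 0.05 = $184.99
Pre-tax total = $236.79 + $184.99 = $421.78
Taxable wages = $3699.84 − $421.78 = $3278.06
State income tax: $3278.06 × 0.071 = $232.74
OASDI: $3699.84 × 0.074 = $273.79
Employee stock purchase plan: $246.88
Total deductions = $236.79 + $184.99 + $232.74 + $273.79 + $246.88 = $1175.19
Net pay = $3699.84 − $1175.19 = $2524.65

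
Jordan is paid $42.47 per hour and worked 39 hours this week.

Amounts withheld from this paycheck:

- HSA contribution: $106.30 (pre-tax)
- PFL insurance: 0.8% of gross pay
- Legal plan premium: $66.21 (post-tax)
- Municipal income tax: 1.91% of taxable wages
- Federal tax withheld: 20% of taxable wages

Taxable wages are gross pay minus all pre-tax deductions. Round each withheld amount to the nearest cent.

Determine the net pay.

$1130.95

Gross pay: 39 × $42.47 = $1656.33
HSA contribution: $106.30
Taxable wages = $1656.33 − $106.30 = $1550.03
Federal tax withheld: $1550.03 × 0.2 = $310.01
Municipal income tax: $1550.03 × 0.0191 = $29.61
PFL insurance: $1656.33 × 0.008 = $13.25
Legal plan premium: $66.21
Total deductions = $106.30 + $310.01 + $29.61 + $13.25 + $66.21 = $525.38
Net pay = $1656.33 − $525.38 = $1130.95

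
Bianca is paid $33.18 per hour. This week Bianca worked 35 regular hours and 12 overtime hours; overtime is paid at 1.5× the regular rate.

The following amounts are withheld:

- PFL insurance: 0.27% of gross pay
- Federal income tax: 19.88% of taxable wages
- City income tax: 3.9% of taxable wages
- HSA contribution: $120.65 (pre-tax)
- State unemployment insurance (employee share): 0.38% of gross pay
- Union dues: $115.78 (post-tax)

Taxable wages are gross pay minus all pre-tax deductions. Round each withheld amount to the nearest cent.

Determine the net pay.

Regular pay: 35 × $33.18 = $1161.30
Overtime pay: 12 × $33.18 × 1.5 = $597.24
Gross pay = $1161.30 + $597.24 = $1758.54
HSA contribution: $120.65
Taxable wages = $1758.54 − $120.65 = $1637.89
City income tax: $1637.89 × 0.039 = $63.88
Federal income tax: $1637.89 × 0.1988 = $325.61
State unemployment insurance (employee share): $1758.54 × 0.0038 = $6.68
PFL insurance: $1758.54 × 0.0027 = $4.75
Union dues: $115.78
Total deductions = $120.65 + $63.88 + $325.61 + $6.68 + $4.75 + $115.78 = $637.35
Net pay = $1758.54 − $637.35 = $1121.19

$1121.19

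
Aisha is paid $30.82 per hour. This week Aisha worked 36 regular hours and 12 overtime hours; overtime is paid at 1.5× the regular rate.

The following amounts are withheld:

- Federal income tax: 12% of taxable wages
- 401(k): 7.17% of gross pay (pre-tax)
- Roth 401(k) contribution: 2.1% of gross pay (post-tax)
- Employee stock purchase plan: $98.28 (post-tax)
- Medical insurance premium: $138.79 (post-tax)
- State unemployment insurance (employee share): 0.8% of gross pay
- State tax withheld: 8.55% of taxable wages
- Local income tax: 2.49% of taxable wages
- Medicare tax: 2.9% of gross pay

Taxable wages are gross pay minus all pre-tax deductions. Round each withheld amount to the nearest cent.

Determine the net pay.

Regular pay: 36 × $30.82 = $1,109.52
Overtime pay: 12 × $30.82 × 1.5 = $554.76
Gross pay = $1,109.52 + $554.76 = $1,664.28
401(k): $1,664.28 × 0.0717 = $119.33
Taxable wages = $1,664.28 − $119.33 = $1,544.95
Local income tax: $1,544.95 × 0.0249 = $38.47
State tax withheld: $1,544.95 × 0.0855 = $132.09
Federal income tax: $1,544.95 × 0.12 = $185.39
State unemployment insurance (employee share): $1,664.28 × 0.008 = $13.31
Medicare tax: $1,664.28 × 0.029 = $48.26
Roth 401(k) contribution: $1,664.28 × 0.021 = $34.95
Medical insurance premium: $138.79
Employee stock purchase plan: $98.28
Total deductions = $119.33 + $38.47 + $132.09 + $185.39 + $13.31 + $48.26 + $34.95 + $138.79 + $98.28 = $808.87
Net pay = $1,664.28 − $808.87 = $855.41

$855.41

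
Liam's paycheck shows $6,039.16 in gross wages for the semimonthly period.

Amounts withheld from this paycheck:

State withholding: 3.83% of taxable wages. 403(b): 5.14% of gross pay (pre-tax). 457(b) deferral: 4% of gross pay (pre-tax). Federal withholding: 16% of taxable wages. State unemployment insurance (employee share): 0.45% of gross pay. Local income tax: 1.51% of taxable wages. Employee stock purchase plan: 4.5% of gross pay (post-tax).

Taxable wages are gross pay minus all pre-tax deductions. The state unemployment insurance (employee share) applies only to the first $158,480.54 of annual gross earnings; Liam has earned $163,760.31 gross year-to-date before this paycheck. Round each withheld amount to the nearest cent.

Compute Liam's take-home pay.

457(b) deferral: $6,039.16 × 0.04 = $241.57
403(b): $6,039.16 × 0.0514 = $310.41
Pre-tax total = $241.57 + $310.41 = $551.98
Taxable wages = $6,039.16 − $551.98 = $5,487.18
State withholding: $5,487.18 × 0.0383 = $210.16
Local income tax: $5,487.18 × 0.0151 = $82.86
Federal withholding: $5,487.18 × 0.16 = $877.95
State unemployment insurance (employee share): annual cap $158,480.54 already reached (YTD $163,760.31), so $0.00
Employee stock purchase plan: $6,039.16 × 0.045 = $271.76
Total deductions = $241.57 + $310.41 + $210.16 + $82.86 + $877.95 + $0.00 + $271.76 = $1,994.71
Net pay = $6,039.16 − $1,994.71 = $4,044.45

$4,044.45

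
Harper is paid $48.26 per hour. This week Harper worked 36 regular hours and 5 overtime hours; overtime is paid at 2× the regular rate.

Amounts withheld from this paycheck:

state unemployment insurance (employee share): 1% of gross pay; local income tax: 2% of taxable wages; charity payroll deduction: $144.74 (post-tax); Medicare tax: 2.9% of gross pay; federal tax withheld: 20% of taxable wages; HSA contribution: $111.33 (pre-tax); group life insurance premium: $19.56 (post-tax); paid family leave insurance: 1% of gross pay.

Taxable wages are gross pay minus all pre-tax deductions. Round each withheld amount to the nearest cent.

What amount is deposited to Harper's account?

$1,371.65

Regular pay: 36 × $48.26 = $1,737.36
Overtime pay: 5 × $48.26 × 2 = $482.60
Gross pay = $1,737.36 + $482.60 = $2,219.96
HSA contribution: $111.33
Taxable wages = $2,219.96 − $111.33 = $2,108.63
Local income tax: $2,108.63 × 0.02 = $42.17
Federal tax withheld: $2,108.63 × 0.2 = $421.73
Paid family leave insurance: $2,219.96 × 0.01 = $22.20
State unemployment insurance (employee share): $2,219.96 × 0.01 = $22.20
Medicare tax: $2,219.96 × 0.029 = $64.38
Charity payroll deduction: $144.74
Group life insurance premium: $19.56
Total deductions = $111.33 + $42.17 + $421.73 + $22.20 + $22.20 + $64.38 + $144.74 + $19.56 = $848.31
Net pay = $2,219.96 − $848.31 = $1,371.65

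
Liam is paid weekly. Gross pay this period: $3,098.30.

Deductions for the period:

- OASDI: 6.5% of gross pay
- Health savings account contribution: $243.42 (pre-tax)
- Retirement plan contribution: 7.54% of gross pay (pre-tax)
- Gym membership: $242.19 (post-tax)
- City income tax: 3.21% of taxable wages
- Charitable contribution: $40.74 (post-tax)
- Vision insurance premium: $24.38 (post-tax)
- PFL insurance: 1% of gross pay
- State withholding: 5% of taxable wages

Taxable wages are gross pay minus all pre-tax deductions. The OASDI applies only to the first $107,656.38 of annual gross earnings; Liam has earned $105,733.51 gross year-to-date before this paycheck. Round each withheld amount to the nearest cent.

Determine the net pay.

$1,942.79

Retirement plan contribution: $3,098.30 × 0.0754 = $233.61
Health savings account contribution: $243.42
Pre-tax total = $233.61 + $243.42 = $477.03
Taxable wages = $3,098.30 − $477.03 = $2,621.27
State withholding: $2,621.27 × 0.05 = $131.06
City income tax: $2,621.27 × 0.0321 = $84.14
PFL insurance: $3,098.30 × 0.01 = $30.98
OASDI: only $107,656.38 − $105,733.51 = $1,922.87 of this check is subject → $1,922.87 × 0.065 = $124.99
Charitable contribution: $40.74
Gym membership: $242.19
Vision insurance premium: $24.38
Total deductions = $233.61 + $243.42 + $131.06 + $84.14 + $30.98 + $124.99 + $40.74 + $242.19 + $24.38 = $1,155.51
Net pay = $3,098.30 − $1,155.51 = $1,942.79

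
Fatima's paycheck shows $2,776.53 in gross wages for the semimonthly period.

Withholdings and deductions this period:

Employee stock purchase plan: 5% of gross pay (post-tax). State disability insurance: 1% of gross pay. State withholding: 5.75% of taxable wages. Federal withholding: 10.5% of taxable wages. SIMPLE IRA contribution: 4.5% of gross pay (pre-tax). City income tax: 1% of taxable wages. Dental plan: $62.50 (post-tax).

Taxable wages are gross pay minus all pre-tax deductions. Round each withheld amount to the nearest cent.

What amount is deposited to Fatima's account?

$1,965.08

SIMPLE IRA contribution: $2,776.53 × 0.045 = $124.94
Taxable wages = $2,776.53 − $124.94 = $2,651.59
City income tax: $2,651.59 × 0.01 = $26.52
State withholding: $2,651.59 × 0.0575 = $152.47
Federal withholding: $2,651.59 × 0.105 = $278.42
State disability insurance: $2,776.53 × 0.01 = $27.77
Employee stock purchase plan: $2,776.53 × 0.05 = $138.83
Dental plan: $62.50
Total deductions = $124.94 + $26.52 + $152.47 + $278.42 + $27.77 + $138.83 + $62.50 = $811.45
Net pay = $2,776.53 − $811.45 = $1,965.08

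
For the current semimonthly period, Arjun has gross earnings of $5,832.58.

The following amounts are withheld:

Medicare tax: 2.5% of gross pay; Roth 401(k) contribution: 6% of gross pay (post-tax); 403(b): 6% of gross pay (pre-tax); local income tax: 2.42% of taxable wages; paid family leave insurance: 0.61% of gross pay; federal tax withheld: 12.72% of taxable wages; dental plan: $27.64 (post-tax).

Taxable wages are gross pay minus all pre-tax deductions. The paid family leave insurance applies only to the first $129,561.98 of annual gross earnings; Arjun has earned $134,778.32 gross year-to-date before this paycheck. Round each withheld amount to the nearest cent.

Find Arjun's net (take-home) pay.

$4,129.16

403(b): $5,832.58 × 0.06 = $349.95
Taxable wages = $5,832.58 − $349.95 = $5,482.63
Local income tax: $5,482.63 × 0.0242 = $132.68
Federal tax withheld: $5,482.63 × 0.1272 = $697.39
Medicare tax: $5,832.58 × 0.025 = $145.81
Paid family leave insurance: annual cap $129,561.98 already reached (YTD $134,778.32), so $0.00
Dental plan: $27.64
Roth 401(k) contribution: $5,832.58 × 0.06 = $349.95
Total deductions = $349.95 + $132.68 + $697.39 + $145.81 + $0.00 + $27.64 + $349.95 = $1,703.42
Net pay = $5,832.58 − $1,703.42 = $4,129.16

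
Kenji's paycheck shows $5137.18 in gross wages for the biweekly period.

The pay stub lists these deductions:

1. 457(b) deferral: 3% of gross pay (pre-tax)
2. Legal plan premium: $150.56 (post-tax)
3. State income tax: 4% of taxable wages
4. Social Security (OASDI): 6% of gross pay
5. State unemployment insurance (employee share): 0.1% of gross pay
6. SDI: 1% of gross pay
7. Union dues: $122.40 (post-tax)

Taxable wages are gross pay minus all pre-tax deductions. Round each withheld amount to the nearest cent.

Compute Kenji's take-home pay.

457(b) deferral: $5137.18 × 0.03 = $154.12
Taxable wages = $5137.18 − $154.12 = $4983.06
State income tax: $4983.06 × 0.04 = $199.32
State unemployment insurance (employee share): $5137.18 × 0.001 = $5.14
SDI: $5137.18 × 0.01 = $51.37
Social Security (OASDI): $5137.18 × 0.06 = $308.23
Union dues: $122.40
Legal plan premium: $150.56
Total deductions = $154.12 + $199.32 + $5.14 + $51.37 + $308.23 + $122.40 + $150.56 = $991.14
Net pay = $5137.18 − $991.14 = $4146.04

$4146.04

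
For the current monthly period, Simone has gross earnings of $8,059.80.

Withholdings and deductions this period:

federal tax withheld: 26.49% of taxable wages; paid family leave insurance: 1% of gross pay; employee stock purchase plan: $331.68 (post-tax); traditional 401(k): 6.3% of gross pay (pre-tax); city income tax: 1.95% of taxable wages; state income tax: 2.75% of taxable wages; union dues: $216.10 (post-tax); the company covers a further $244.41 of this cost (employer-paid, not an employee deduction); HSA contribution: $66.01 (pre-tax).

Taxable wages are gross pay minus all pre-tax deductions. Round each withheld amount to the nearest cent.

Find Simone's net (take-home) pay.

$4,522.74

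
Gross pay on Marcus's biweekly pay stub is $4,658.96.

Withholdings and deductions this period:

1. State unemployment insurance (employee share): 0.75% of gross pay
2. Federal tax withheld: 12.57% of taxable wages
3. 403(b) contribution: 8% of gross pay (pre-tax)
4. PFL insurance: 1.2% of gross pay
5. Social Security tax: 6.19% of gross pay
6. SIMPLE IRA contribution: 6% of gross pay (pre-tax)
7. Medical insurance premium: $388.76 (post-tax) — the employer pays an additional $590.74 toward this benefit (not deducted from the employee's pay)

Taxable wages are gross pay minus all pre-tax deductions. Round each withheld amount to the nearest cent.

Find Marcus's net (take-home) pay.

403(b) contribution: $4,658.96 × 0.08 = $372.72
SIMPLE IRA contribution: $4,658.96 × 0.06 = $279.54
Pre-tax total = $372.72 + $279.54 = $652.26
Taxable wages = $4,658.96 − $652.26 = $4,006.70
Federal tax withheld: $4,006.70 × 0.1257 = $503.64
State unemployment insurance (employee share): $4,658.96 × 0.0075 = $34.94
PFL insurance: $4,658.96 × 0.012 = $55.91
Social Security tax: $4,658.96 × 0.0619 = $288.39
Medical insurance premium: $388.76
(Employer's $590.74 toward medical insurance premium is not withheld from the employee.)
Total deductions = $372.72 + $279.54 + $503.64 + $34.94 + $55.91 + $288.39 + $388.76 = $1,923.90
Net pay = $4,658.96 − $1,923.90 = $2,735.06

$2,735.06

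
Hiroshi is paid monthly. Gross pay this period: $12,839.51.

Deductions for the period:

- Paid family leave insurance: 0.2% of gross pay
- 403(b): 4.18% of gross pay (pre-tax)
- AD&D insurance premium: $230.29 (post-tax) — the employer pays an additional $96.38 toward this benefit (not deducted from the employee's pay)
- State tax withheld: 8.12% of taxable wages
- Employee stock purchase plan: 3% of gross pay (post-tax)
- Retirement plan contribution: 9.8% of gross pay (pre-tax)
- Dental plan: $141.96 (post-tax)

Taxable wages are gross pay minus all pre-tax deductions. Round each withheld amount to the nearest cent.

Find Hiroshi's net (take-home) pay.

$9,364.61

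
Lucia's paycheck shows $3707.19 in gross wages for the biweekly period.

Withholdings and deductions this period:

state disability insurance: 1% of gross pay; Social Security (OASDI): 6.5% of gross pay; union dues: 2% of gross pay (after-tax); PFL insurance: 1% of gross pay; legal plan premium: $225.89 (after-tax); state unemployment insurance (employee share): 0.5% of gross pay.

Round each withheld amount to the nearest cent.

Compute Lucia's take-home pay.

PFL insurance: $3707.19 × 0.01 = $37.07
State disability insurance: $3707.19 × 0.01 = $37.07
Social Security (OASDI): $3707.19 × 0.065 = $240.97
State unemployment insurance (employee share): $3707.19 × 0.005 = $18.54
Union dues: $3707.19 × 0.02 = $74.14
Legal plan premium: $225.89
Total deductions = $37.07 + $37.07 + $240.97 + $18.54 + $74.14 + $225.89 = $633.68
Net pay = $3707.19 − $633.68 = $3073.51

$3073.51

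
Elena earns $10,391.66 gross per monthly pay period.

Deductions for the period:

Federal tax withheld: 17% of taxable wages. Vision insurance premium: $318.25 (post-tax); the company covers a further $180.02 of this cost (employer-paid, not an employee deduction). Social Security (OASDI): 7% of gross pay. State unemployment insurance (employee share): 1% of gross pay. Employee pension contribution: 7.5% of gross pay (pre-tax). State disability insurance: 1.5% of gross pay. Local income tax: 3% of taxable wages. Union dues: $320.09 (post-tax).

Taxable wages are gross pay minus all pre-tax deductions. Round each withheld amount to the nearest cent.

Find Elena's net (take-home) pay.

$6,064.28

Employee pension contribution: $10,391.66 × 0.075 = $779.37
Taxable wages = $10,391.66 − $779.37 = $9,612.29
Local income tax: $9,612.29 × 0.03 = $288.37
Federal tax withheld: $9,612.29 × 0.17 = $1,634.09
State disability insurance: $10,391.66 × 0.015 = $155.87
Social Security (OASDI): $10,391.66 × 0.07 = $727.42
State unemployment insurance (employee share): $10,391.66 × 0.01 = $103.92
Union dues: $320.09
Vision insurance premium: $318.25
(Employer's $180.02 toward vision insurance premium is not withheld from the employee.)
Total deductions = $779.37 + $288.37 + $1,634.09 + $155.87 + $727.42 + $103.92 + $320.09 + $318.25 = $4,327.38
Net pay = $10,391.66 − $4,327.38 = $6,064.28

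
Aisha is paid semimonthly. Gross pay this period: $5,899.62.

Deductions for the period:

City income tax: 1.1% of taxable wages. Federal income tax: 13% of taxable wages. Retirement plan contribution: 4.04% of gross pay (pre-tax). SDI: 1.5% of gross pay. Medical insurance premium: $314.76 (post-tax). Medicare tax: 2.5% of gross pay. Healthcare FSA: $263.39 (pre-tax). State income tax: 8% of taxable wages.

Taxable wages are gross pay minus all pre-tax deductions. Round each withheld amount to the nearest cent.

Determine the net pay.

$3,654.21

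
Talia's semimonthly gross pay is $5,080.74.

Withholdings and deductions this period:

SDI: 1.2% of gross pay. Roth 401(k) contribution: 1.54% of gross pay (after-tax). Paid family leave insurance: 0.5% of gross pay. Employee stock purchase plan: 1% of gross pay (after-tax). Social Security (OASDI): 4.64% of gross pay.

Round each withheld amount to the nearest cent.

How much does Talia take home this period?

$4,629.57

SDI: $5,080.74 × 0.012 = $60.97
Social Security (OASDI): $5,080.74 × 0.0464 = $235.75
Paid family leave insurance: $5,080.74 × 0.005 = $25.40
Roth 401(k) contribution: $5,080.74 × 0.0154 = $78.24
Employee stock purchase plan: $5,080.74 × 0.01 = $50.81
Total deductions = $60.97 + $235.75 + $25.40 + $78.24 + $50.81 = $451.17
Net pay = $5,080.74 − $451.17 = $4,629.57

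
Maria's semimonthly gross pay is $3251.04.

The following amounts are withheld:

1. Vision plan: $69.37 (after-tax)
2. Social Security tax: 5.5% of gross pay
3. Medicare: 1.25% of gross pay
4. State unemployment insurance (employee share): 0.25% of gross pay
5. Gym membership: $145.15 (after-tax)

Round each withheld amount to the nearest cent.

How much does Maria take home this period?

$2808.94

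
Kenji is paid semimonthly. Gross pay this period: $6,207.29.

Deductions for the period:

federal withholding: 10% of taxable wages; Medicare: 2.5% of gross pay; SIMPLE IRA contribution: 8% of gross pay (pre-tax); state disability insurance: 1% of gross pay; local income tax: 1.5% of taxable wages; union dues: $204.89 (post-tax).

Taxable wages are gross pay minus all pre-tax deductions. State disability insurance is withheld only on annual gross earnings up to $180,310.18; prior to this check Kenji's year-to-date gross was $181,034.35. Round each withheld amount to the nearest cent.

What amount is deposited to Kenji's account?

$4,693.91

SIMPLE IRA contribution: $6,207.29 × 0.08 = $496.58
Taxable wages = $6,207.29 − $496.58 = $5,710.71
Local income tax: $5,710.71 × 0.015 = $85.66
Federal withholding: $5,710.71 × 0.1 = $571.07
State disability insurance: annual cap $180,310.18 already reached (YTD $181,034.35), so $0.00
Medicare: $6,207.29 × 0.025 = $155.18
Union dues: $204.89
Total deductions = $496.58 + $85.66 + $571.07 + $0.00 + $155.18 + $204.89 = $1,513.38
Net pay = $6,207.29 − $1,513.38 = $4,693.91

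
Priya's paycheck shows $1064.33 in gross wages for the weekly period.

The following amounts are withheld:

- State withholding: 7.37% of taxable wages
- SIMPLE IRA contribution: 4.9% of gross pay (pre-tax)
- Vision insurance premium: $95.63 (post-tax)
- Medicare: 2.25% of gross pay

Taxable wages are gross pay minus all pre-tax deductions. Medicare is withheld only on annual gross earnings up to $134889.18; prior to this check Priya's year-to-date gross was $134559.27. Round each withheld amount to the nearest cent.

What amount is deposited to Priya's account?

SIMPLE IRA contribution: $1064.33 × 0.049 = $52.15
Taxable wages = $1064.33 − $52.15 = $1012.18
State withholding: $1012.18 × 0.0737 = $74.60
Medicare: only $134889.18 − $134559.27 = $329.91 of this check is subject → $329.91 × 0.0225 = $7.42
Vision insurance premium: $95.63
Total deductions = $52.15 + $74.60 + $7.42 + $95.63 = $229.80
Net pay = $1064.33 − $229.80 = $834.53

$834.53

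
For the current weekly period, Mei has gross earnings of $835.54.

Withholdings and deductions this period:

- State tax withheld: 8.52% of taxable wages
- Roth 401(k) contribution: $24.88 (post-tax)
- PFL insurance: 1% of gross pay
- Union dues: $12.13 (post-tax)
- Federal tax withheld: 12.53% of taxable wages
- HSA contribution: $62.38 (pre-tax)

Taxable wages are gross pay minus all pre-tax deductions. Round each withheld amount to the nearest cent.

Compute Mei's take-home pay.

HSA contribution: $62.38
Taxable wages = $835.54 − $62.38 = $773.16
State tax withheld: $773.16 × 0.0852 = $65.87
Federal tax withheld: $773.16 × 0.1253 = $96.88
PFL insurance: $835.54 × 0.01 = $8.36
Union dues: $12.13
Roth 401(k) contribution: $24.88
Total deductions = $62.38 + $65.87 + $96.88 + $8.36 + $12.13 + $24.88 = $270.50
Net pay = $835.54 − $270.50 = $565.04

$565.04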